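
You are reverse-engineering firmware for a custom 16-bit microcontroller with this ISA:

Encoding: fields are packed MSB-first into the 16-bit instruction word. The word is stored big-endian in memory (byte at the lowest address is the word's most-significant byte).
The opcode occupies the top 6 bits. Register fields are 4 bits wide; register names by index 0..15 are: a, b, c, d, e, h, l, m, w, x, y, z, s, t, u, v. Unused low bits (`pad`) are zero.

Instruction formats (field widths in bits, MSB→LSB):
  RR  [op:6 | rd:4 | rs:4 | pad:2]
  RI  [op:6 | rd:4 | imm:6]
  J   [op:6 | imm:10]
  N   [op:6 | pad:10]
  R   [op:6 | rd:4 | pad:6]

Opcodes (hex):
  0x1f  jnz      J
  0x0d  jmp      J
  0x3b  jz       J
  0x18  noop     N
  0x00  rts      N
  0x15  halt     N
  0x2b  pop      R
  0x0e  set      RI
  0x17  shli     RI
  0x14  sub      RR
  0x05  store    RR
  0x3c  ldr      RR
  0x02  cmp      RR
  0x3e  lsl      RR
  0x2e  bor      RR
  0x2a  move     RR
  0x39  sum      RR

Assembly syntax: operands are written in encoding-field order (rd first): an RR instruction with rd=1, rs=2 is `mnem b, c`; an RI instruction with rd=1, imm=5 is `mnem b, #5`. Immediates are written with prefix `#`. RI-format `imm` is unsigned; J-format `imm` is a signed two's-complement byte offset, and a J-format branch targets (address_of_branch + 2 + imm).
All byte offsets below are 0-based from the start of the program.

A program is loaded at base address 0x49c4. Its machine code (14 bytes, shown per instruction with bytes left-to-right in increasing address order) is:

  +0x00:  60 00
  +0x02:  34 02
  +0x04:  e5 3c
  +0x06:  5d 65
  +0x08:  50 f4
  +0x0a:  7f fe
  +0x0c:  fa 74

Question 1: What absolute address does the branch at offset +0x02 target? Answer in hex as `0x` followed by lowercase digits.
@+02  big-endian(34 02) = 0x3402
  opcode bits[15:10]=0xd: jmp/J
  imm@[9:0]=0x2 ⇒ #2
  target = base 0x49c4 + off 0x02 + 2 + imm 2 = 0x49ca

0x49ca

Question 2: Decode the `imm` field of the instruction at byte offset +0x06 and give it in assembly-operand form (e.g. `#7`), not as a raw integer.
+0x06: 5d 65 ⇒ word 0x5d65 (big)
  top 6b → 0x17 → shli [RI]
  [9:6] rd=5 = h
  [5:0] imm=37 = #37

#37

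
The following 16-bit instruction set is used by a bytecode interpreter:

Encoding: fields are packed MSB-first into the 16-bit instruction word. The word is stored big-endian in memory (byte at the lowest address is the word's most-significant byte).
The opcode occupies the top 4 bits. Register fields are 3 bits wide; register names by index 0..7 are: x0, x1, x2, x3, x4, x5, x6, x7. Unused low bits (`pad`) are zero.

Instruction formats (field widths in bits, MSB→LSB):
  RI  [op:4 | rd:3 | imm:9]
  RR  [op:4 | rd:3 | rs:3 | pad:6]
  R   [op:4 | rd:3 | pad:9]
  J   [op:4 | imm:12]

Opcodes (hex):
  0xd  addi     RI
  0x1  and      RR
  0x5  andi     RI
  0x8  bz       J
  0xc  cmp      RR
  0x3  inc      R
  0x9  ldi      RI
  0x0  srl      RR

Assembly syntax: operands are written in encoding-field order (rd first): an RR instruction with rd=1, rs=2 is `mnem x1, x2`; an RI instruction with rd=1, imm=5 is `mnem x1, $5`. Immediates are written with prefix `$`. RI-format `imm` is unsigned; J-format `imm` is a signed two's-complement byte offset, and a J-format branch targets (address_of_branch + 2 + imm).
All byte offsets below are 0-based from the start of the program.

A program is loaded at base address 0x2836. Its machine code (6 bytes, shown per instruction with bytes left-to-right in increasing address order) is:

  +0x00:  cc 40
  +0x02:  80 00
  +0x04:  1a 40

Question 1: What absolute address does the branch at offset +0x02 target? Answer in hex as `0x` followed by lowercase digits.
0x283a

+0x02: 80 00 ⇒ word 0x8000 (big)
  opcode bits[15:12]=0x8: bz/J
  imm@[11:0]=0x0 ⇒ $0
  target = base 0x2836 + off 0x02 + 2 + imm 0 = 0x283a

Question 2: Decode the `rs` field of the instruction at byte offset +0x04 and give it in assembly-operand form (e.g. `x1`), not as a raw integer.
off 0x04: read 1a 40 as big → 0x1a40
  top 4b → 0x1 → and [RR]
  rd: (w>>9)&0x7=0x5 → x5
  rs: (w>>6)&0x7=0x1 → x1

x1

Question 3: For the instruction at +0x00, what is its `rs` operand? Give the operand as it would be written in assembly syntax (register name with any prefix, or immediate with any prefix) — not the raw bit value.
x1

[00] cc 40 → 0xcc40
  op=0xcc40>>12=0xc ⇒ cmp (RR)
  rd@[11:9]=0x6 ⇒ x6
  rs@[8:6]=0x1 ⇒ x1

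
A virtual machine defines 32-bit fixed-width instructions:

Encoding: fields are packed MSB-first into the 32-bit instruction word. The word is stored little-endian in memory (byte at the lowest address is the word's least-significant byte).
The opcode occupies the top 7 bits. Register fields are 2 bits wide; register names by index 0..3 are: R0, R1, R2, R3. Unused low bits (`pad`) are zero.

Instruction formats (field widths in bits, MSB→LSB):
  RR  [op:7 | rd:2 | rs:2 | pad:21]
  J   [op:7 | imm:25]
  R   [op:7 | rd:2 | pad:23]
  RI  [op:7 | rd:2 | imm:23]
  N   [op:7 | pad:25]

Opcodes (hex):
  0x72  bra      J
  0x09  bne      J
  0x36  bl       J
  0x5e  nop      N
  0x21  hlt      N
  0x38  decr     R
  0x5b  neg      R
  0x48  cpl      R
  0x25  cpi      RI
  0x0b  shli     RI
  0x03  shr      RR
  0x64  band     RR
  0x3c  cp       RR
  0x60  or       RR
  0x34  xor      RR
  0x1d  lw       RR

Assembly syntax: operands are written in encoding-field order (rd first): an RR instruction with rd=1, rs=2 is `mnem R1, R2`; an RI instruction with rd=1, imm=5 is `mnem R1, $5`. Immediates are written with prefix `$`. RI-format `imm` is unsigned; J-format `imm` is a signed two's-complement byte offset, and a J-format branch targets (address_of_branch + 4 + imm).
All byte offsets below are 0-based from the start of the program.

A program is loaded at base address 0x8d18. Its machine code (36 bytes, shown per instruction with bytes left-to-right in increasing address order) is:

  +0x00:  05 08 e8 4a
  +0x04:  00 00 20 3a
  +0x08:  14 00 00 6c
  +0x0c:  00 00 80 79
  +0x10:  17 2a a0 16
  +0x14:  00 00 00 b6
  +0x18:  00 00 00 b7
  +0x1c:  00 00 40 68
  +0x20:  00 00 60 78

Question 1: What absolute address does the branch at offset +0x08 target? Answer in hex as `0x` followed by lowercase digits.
+0x08: 14 00 00 6c ⇒ word 0x6c000014 (little)
  op=0x6c000014>>25=0x36 ⇒ bl (J)
  [24:0] imm=20 = $20
  target = base 0x8d18 + off 0x08 + 4 + imm 20 = 0x8d38

0x8d38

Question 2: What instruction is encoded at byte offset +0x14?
neg R0

[14] 00 00 00 b6 → 0xb6000000
  opcode bits[31:25]=0x5b: neg/R
  rd@[24:23]=0x0 ⇒ R0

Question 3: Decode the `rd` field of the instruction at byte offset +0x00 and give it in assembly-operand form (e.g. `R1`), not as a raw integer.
[00] 05 08 e8 4a → 0x4ae80805
  op=0x4ae80805>>25=0x25 ⇒ cpi (RI)
  rd@[24:23]=0x1 ⇒ R1
  imm@[22:0]=0x680805 ⇒ $6817797

R1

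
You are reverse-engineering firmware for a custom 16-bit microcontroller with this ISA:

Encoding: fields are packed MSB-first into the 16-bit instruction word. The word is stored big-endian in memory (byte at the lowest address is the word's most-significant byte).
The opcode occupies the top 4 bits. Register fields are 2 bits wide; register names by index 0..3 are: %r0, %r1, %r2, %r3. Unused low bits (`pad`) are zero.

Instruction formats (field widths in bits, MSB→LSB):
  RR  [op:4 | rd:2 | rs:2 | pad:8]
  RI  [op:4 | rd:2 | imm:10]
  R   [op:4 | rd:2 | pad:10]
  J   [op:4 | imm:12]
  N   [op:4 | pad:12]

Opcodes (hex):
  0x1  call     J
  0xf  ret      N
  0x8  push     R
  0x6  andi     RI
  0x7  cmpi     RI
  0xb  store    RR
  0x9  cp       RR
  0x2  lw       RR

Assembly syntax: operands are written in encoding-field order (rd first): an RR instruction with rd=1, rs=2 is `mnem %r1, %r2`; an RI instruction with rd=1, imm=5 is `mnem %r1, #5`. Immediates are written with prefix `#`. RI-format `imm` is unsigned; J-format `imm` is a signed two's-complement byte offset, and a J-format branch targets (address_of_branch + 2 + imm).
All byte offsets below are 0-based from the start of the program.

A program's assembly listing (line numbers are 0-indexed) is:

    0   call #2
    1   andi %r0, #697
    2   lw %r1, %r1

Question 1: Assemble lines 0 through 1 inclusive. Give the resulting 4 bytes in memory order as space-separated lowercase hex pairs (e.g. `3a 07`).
10 02 62 b9

L0: call op=0x1:4|imm=2:12 ⇒ 0x1002 ⇒ big 10 02
L1: andi op=0x6:4|rd=0:2|imm=697:10 ⇒ 0x62b9 ⇒ big 62 b9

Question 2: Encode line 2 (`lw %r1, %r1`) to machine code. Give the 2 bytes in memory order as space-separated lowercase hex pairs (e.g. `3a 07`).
L2: lw op=0x2:4|rd=1:2|rs=1:2|pad=0:8 ⇒ 0x2500 ⇒ big 25 00

25 00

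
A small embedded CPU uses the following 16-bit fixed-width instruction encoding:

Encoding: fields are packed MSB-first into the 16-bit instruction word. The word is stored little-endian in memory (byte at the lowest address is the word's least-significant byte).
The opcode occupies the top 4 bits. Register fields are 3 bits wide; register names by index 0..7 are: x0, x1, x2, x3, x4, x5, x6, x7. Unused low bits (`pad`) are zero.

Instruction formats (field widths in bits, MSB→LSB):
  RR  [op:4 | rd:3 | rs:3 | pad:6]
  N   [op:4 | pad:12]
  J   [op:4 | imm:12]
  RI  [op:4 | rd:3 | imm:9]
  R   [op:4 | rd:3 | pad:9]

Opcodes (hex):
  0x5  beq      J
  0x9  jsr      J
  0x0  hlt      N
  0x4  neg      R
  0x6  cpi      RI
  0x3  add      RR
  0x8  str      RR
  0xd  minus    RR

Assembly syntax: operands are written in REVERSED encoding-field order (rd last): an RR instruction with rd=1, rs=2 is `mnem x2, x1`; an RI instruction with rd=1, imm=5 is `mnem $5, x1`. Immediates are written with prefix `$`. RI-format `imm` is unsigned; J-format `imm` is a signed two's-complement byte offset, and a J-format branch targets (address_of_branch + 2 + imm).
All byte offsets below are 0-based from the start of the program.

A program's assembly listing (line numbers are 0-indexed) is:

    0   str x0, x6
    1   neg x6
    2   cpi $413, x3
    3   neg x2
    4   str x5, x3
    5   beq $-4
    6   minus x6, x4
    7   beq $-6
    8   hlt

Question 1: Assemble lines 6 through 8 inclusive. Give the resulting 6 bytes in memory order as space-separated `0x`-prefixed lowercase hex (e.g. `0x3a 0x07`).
0x80 0xd9 0xfa 0x5f 0x00 0x00

L6: minus op=0xd:4|rd=4:3|rs=6:3|pad=0:6 ⇒ 0xd980 ⇒ little 80 d9
L7: beq op=0x5:4|imm=-6:12 ⇒ 0x5ffa ⇒ little fa 5f
L8: hlt op=0x0:4|pad=0:12 ⇒ 0x0000 ⇒ little 00 00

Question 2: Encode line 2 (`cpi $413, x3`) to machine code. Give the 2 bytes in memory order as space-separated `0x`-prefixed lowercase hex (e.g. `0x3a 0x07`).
2. cpi fields op=0x6:4|rd=3:3|imm=413:9 → word 679dh → 9d 67

0x9d 0x67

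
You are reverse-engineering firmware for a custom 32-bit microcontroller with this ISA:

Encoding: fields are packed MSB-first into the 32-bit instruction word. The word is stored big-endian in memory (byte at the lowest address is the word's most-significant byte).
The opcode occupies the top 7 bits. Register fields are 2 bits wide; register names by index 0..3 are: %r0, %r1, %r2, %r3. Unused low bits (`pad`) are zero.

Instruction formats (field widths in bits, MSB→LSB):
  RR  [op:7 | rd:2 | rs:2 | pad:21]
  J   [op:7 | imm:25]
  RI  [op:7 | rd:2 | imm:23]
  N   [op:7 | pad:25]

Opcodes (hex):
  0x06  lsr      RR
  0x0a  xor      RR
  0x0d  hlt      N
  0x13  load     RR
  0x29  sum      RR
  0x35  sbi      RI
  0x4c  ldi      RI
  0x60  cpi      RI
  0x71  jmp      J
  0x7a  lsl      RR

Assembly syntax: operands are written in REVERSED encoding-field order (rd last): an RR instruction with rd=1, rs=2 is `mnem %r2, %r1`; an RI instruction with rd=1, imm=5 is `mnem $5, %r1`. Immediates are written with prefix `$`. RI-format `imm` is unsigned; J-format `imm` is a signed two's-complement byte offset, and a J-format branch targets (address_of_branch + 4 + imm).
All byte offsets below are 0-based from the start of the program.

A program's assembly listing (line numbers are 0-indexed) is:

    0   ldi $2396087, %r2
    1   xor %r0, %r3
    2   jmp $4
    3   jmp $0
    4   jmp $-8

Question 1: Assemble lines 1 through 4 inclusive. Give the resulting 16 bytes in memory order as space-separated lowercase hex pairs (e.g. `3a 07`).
15 80 00 00 e2 00 00 04 e2 00 00 00 e3 ff ff f8

L1: xor op=0xa:7|rd=3:2|rs=0:2|pad=0:21 ⇒ 0x15800000 ⇒ big 15 80 00 00
L2: jmp op=0x71:7|imm=4:25 ⇒ 0xe2000004 ⇒ big e2 00 00 04
L3: jmp op=0x71:7|imm=0:25 ⇒ 0xe2000000 ⇒ big e2 00 00 00
L4: jmp op=0x71:7|imm=-8:25 ⇒ 0xe3fffff8 ⇒ big e3 ff ff f8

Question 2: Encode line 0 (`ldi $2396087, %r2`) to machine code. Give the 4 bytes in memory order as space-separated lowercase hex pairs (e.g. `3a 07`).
0. ldi fields op=0x4c:7|rd=2:2|imm=2396087:23 → word 99248fb7h → 99 24 8f b7

99 24 8f b7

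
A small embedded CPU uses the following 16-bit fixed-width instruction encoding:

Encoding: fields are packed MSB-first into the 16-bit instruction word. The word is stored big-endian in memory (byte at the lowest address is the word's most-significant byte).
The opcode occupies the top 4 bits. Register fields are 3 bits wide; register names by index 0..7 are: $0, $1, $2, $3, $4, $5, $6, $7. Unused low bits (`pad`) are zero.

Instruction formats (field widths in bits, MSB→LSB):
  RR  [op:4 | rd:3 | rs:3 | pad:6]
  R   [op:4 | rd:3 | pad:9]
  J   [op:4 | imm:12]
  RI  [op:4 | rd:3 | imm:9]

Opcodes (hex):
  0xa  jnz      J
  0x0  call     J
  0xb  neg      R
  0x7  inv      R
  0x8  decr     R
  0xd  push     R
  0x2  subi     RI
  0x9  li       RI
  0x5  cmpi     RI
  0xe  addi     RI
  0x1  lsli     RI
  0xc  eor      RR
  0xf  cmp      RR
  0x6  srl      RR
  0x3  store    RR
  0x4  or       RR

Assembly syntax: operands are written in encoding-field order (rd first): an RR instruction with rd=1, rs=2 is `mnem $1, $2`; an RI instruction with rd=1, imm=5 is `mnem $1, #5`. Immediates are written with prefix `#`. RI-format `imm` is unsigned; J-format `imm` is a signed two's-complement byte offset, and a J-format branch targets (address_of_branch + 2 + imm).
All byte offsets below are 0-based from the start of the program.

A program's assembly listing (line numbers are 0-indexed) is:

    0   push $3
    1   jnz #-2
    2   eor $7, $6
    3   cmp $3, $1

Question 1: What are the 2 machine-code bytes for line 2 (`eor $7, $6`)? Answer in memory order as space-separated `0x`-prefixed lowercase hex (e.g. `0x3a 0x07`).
0xcf 0x80

line 2 (eor): pack op=0xc:4|rd=7:3|rs=6:3|pad=0:6 = 0xcf80; big→ cf 80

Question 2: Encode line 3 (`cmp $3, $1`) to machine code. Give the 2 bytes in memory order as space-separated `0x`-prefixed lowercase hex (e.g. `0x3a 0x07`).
0xf6 0x40

L3: cmp op=0xf:4|rd=3:3|rs=1:3|pad=0:6 ⇒ 0xf640 ⇒ big f6 40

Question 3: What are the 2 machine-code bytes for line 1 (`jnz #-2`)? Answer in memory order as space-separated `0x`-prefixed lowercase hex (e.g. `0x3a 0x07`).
1. jnz fields op=0xa:4|imm=-2:12 → word affeh → af fe

0xaf 0xfe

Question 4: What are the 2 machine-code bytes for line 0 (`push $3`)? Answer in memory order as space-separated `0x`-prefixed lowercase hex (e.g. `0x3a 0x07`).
0. push fields op=0xd:4|rd=3:3|pad=0:9 → word d600h → d6 00

0xd6 0x00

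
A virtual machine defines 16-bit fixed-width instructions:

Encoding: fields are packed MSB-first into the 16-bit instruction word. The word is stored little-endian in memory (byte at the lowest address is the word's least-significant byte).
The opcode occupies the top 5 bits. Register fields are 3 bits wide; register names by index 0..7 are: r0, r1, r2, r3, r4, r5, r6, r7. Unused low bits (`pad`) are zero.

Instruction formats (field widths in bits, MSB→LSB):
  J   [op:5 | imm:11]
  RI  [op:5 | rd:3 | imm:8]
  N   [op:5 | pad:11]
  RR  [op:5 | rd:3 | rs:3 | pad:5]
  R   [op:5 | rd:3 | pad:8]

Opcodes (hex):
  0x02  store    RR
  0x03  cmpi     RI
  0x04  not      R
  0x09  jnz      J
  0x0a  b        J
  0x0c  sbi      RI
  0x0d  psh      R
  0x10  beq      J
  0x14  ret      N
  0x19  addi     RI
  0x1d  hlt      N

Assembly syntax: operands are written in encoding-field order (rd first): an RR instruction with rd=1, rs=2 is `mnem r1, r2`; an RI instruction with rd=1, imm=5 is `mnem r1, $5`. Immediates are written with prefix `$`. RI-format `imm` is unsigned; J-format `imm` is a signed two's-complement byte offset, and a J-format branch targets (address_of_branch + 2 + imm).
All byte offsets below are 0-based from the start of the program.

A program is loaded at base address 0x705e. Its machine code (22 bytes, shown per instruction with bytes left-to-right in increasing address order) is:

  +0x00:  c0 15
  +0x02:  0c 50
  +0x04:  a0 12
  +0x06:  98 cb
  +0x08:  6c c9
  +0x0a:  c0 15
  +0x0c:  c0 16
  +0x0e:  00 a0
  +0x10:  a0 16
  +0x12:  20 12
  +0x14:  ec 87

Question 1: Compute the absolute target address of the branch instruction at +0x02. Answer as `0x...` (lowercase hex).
0x706e

[02] 0c 50 → 0x500c
  opcode bits[15:11]=0xa: b/J
  imm@[10:0]=0xc ⇒ $12
  target = base 0x705e + off 0x02 + 2 + imm 12 = 0x706e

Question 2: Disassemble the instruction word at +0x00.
[00] c0 15 → 0x15c0
  op=0x15c0>>11=0x2 ⇒ store (RR)
  rd@[10:8]=0x5 ⇒ r5
  rs@[7:5]=0x6 ⇒ r6

store r5, r6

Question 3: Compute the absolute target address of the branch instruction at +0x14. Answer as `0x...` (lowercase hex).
0x7060

[14] ec 87 → 0x87ec
  op=0x87ec>>11=0x10 ⇒ beq (J)
  imm@[10:0]=0x7ec (s11→-20) ⇒ $-20
  target = base 0x705e + off 0x14 + 2 + imm -20 = 0x7060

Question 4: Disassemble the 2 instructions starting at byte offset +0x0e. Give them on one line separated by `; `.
off 0x0e: read 00 a0 as little → 0xa000
  opcode bits[15:11]=0x14: ret/N
off 0x10: read a0 16 as little → 0x16a0
  opcode bits[15:11]=0x2: store/RR
  [10:8] rd=6 = r6
  [7:5] rs=5 = r5

ret; store r6, r5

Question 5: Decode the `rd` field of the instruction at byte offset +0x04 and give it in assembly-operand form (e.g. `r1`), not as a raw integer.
@+04  little-endian(a0 12) = 0x12a0
  op=0x12a0>>11=0x2 ⇒ store (RR)
  rd: (w>>8)&0x7=0x2 → r2
  rs: (w>>5)&0x7=0x5 → r5

r2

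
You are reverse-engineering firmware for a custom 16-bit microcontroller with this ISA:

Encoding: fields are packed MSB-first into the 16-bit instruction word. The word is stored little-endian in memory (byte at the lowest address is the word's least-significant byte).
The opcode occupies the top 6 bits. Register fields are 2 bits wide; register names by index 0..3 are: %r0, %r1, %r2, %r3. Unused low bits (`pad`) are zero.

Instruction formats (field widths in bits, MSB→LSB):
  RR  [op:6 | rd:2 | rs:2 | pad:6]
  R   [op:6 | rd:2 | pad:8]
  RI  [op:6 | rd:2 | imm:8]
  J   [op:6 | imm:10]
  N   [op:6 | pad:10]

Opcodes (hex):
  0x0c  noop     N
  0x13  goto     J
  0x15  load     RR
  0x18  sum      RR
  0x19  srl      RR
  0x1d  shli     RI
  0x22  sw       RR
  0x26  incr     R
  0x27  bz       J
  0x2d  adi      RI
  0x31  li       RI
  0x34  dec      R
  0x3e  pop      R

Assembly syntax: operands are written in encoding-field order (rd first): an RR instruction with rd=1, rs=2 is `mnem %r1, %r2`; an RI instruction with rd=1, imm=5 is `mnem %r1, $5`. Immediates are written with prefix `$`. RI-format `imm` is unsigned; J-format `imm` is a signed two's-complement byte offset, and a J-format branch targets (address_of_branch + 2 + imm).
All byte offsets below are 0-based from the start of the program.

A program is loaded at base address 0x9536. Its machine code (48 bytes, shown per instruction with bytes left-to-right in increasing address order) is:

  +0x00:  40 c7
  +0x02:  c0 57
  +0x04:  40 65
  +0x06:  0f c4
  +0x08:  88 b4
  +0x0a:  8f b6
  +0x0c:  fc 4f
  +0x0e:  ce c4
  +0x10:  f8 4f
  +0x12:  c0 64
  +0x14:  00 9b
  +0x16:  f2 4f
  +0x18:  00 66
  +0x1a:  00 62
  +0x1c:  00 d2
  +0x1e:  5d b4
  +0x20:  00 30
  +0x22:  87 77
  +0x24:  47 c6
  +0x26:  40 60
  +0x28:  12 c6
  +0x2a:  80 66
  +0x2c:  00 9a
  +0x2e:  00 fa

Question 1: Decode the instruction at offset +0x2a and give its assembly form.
off 0x2a: read 80 66 as little → 0x6680
  opcode bits[15:10]=0x19: srl/RR
  [9:8] rd=2 = %r2
  [7:6] rs=2 = %r2

srl %r2, %r2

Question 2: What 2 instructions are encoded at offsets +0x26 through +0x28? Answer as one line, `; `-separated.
sum %r0, %r1; li %r2, $18

@+26  little-endian(40 60) = 0x6040
  op=0x6040>>10=0x18 ⇒ sum (RR)
  [9:8] rd=0 = %r0
  [7:6] rs=1 = %r1
@+28  little-endian(12 c6) = 0xc612
  op=0xc612>>10=0x31 ⇒ li (RI)
  [9:8] rd=2 = %r2
  [7:0] imm=18 = $18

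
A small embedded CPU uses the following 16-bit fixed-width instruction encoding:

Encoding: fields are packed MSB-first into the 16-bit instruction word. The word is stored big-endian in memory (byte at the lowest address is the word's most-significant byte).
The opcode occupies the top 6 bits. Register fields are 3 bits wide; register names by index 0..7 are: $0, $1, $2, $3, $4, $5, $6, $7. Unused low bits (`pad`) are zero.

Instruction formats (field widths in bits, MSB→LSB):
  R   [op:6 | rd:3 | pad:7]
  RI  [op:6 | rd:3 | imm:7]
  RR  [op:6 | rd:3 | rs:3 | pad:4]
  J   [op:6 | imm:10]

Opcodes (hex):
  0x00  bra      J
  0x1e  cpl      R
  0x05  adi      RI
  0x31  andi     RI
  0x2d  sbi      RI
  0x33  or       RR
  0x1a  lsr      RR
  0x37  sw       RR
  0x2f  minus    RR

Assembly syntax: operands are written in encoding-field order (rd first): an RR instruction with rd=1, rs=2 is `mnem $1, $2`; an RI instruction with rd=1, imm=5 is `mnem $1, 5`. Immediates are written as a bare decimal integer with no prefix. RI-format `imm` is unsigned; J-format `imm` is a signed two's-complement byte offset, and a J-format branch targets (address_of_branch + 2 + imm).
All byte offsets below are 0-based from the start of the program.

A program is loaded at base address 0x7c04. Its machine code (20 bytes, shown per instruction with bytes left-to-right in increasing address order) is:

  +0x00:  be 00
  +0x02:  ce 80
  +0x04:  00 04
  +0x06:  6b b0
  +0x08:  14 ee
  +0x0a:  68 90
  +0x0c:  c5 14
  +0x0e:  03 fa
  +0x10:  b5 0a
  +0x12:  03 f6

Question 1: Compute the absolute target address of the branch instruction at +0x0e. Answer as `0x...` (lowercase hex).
+0x0e: 03 fa ⇒ word 0x03fa (big)
  op=0x03fa>>10=0x0 ⇒ bra (J)
  imm@[9:0]=0x3fa (s10→-6) ⇒ -6
  target = base 0x7c04 + off 0x0e + 2 + imm -6 = 0x7c0e

0x7c0e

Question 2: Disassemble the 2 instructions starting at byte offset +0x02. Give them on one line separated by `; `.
or $5, $0; bra 4

off 0x02: read ce 80 as big → 0xce80
  opcode bits[15:10]=0x33: or/RR
  rd@[9:7]=0x5 ⇒ $5
  rs@[6:4]=0x0 ⇒ $0
off 0x04: read 00 04 as big → 0x0004
  opcode bits[15:10]=0x0: bra/J
  imm@[9:0]=0x4 ⇒ 4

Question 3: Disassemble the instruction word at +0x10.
sbi $2, 10

off 0x10: read b5 0a as big → 0xb50a
  opcode bits[15:10]=0x2d: sbi/RI
  rd@[9:7]=0x2 ⇒ $2
  imm@[6:0]=0xa ⇒ 10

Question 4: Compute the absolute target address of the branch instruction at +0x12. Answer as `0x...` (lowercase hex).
off 0x12: read 03 f6 as big → 0x03f6
  top 6b → 0x0 → bra [J]
  [9:0] imm=1014 (s10→-10) = -10
  target = base 0x7c04 + off 0x12 + 2 + imm -10 = 0x7c0e

0x7c0e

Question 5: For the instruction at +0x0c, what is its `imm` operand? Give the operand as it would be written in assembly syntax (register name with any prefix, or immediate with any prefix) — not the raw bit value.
+0x0c: c5 14 ⇒ word 0xc514 (big)
  opcode bits[15:10]=0x31: andi/RI
  [9:7] rd=2 = $2
  [6:0] imm=20 = 20

20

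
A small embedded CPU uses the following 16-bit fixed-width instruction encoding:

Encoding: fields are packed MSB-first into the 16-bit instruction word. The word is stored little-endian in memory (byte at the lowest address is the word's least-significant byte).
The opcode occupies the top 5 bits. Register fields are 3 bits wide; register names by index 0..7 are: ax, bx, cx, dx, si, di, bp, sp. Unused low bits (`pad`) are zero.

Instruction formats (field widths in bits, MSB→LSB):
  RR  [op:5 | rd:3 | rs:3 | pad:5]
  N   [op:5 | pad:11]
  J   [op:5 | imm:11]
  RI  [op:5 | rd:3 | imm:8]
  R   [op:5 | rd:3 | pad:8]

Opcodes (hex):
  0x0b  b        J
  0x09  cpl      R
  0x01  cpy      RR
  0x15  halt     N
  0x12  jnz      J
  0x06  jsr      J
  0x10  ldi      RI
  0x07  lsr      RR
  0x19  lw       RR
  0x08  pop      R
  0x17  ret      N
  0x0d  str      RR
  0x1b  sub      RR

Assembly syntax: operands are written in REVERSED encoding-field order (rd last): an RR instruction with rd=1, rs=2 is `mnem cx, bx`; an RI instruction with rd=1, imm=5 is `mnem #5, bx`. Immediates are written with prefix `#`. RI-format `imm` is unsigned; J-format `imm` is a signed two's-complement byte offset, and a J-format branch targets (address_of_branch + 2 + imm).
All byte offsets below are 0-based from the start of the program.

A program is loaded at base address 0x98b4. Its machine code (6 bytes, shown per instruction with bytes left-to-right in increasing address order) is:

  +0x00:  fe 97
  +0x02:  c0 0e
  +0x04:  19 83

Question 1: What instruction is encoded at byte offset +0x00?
+0x00: fe 97 ⇒ word 0x97fe (little)
  op=0x97fe>>11=0x12 ⇒ jnz (J)
  imm: (w>>0)&0x7ff=0x7fe (s11→-2) → #-2

jnz #-2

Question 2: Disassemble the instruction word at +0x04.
ldi #25, dx

off 0x04: read 19 83 as little → 0x8319
  top 5b → 0x10 → ldi [RI]
  [10:8] rd=3 = dx
  [7:0] imm=25 = #25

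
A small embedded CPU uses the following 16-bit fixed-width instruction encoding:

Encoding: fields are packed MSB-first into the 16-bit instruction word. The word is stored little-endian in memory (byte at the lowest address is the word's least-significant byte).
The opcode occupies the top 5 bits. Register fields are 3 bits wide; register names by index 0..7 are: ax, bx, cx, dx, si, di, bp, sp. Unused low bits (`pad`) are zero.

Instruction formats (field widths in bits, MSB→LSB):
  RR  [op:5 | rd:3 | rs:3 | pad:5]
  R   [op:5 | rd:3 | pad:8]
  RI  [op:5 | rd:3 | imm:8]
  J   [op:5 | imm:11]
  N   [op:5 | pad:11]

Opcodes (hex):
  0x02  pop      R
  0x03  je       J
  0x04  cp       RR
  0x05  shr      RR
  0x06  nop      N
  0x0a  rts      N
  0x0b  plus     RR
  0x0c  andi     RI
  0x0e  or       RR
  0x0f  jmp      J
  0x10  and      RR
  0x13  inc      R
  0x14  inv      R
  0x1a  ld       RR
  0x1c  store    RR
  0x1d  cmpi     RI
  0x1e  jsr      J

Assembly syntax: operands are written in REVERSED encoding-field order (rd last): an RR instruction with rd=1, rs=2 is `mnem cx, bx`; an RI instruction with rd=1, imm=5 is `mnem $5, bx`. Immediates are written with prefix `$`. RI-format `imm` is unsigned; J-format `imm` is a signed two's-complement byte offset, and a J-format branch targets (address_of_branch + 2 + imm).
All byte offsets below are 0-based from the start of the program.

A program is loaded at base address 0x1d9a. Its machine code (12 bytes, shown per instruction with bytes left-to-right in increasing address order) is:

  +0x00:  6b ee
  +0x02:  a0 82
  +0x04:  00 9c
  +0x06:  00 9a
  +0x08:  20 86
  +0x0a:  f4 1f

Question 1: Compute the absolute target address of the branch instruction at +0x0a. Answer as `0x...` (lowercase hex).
0x1d9a

+0x0a: f4 1f ⇒ word 0x1ff4 (little)
  top 5b → 0x3 → je [J]
  imm@[10:0]=0x7f4 (s11→-12) ⇒ $-12
  target = base 0x1d9a + off 0x0a + 2 + imm -12 = 0x1d9a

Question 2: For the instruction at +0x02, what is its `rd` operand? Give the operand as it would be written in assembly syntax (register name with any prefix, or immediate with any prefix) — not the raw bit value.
cx

+0x02: a0 82 ⇒ word 0x82a0 (little)
  opcode bits[15:11]=0x10: and/RR
  rd: (w>>8)&0x7=0x2 → cx
  rs: (w>>5)&0x7=0x5 → di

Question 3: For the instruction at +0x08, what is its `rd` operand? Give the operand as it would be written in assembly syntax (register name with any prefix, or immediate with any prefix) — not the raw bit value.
bp

off 0x08: read 20 86 as little → 0x8620
  opcode bits[15:11]=0x10: and/RR
  rd: (w>>8)&0x7=0x6 → bp
  rs: (w>>5)&0x7=0x1 → bx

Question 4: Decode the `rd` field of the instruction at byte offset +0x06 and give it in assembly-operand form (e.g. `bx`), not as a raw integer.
cx

@+06  little-endian(00 9a) = 0x9a00
  top 5b → 0x13 → inc [R]
  rd: (w>>8)&0x7=0x2 → cx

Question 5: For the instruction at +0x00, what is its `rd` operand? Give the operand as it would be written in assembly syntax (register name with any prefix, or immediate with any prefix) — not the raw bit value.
off 0x00: read 6b ee as little → 0xee6b
  op=0xee6b>>11=0x1d ⇒ cmpi (RI)
  rd: (w>>8)&0x7=0x6 → bp
  imm: (w>>0)&0xff=0x6b → $107

bp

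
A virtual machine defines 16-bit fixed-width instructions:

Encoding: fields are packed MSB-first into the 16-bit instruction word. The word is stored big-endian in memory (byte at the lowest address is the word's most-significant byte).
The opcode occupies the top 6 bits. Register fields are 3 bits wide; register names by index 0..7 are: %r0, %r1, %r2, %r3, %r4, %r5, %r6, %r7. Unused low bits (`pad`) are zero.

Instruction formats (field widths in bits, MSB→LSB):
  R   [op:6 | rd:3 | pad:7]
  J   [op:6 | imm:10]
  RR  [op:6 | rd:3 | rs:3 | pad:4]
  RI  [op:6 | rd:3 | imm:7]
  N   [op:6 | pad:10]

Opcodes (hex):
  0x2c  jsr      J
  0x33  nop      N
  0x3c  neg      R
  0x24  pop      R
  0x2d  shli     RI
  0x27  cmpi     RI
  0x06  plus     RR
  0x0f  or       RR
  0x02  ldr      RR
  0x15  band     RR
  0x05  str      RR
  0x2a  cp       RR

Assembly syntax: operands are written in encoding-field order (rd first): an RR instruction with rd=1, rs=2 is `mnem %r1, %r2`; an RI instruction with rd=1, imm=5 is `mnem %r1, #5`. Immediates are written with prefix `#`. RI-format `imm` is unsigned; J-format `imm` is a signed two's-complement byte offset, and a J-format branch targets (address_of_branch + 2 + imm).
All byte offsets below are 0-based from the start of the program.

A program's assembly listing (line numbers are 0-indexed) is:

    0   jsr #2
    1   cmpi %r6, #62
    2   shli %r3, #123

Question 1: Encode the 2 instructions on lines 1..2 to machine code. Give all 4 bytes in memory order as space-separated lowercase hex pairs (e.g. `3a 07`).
9f 3e b5 fb

line 1 (cmpi): pack op=0x27:6|rd=6:3|imm=62:7 = 0x9f3e; big→ 9f 3e
line 2 (shli): pack op=0x2d:6|rd=3:3|imm=123:7 = 0xb5fb; big→ b5 fb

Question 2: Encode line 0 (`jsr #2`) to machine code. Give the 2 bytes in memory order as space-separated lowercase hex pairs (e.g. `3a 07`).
b0 02

L0: jsr op=0x2c:6|imm=2:10 ⇒ 0xb002 ⇒ big b0 02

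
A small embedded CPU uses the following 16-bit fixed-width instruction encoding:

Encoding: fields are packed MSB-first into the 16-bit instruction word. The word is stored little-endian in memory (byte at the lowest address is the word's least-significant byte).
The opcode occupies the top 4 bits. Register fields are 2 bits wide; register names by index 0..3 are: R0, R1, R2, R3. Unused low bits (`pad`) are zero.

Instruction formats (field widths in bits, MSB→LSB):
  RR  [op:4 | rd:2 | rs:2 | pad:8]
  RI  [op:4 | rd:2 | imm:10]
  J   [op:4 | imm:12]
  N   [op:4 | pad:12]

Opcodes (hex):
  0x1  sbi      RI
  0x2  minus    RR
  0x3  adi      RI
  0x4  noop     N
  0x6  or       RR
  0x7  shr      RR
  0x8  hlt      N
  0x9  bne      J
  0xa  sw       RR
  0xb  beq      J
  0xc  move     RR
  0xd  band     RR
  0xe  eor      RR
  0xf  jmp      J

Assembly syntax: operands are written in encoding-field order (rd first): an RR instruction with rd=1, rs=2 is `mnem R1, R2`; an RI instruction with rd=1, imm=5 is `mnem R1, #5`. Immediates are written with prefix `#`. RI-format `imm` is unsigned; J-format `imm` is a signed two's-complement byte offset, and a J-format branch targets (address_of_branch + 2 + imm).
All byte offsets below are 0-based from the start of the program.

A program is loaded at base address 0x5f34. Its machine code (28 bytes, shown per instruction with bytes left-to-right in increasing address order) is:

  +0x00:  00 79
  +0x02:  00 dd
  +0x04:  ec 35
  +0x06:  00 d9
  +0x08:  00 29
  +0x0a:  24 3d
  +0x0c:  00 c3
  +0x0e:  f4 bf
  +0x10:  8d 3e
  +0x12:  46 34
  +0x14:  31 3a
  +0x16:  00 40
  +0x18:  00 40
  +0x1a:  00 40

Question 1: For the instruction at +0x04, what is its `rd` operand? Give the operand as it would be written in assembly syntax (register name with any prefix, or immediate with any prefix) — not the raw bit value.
off 0x04: read ec 35 as little → 0x35ec
  top 4b → 0x3 → adi [RI]
  rd@[11:10]=0x1 ⇒ R1
  imm@[9:0]=0x1ec ⇒ #492

R1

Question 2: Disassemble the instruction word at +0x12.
adi R1, #70

@+12  little-endian(46 34) = 0x3446
  op=0x3446>>12=0x3 ⇒ adi (RI)
  rd@[11:10]=0x1 ⇒ R1
  imm@[9:0]=0x46 ⇒ #70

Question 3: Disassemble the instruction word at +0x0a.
adi R3, #292

[0a] 24 3d → 0x3d24
  opcode bits[15:12]=0x3: adi/RI
  rd@[11:10]=0x3 ⇒ R3
  imm@[9:0]=0x124 ⇒ #292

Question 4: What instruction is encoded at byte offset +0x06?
band R2, R1

[06] 00 d9 → 0xd900
  top 4b → 0xd → band [RR]
  [11:10] rd=2 = R2
  [9:8] rs=1 = R1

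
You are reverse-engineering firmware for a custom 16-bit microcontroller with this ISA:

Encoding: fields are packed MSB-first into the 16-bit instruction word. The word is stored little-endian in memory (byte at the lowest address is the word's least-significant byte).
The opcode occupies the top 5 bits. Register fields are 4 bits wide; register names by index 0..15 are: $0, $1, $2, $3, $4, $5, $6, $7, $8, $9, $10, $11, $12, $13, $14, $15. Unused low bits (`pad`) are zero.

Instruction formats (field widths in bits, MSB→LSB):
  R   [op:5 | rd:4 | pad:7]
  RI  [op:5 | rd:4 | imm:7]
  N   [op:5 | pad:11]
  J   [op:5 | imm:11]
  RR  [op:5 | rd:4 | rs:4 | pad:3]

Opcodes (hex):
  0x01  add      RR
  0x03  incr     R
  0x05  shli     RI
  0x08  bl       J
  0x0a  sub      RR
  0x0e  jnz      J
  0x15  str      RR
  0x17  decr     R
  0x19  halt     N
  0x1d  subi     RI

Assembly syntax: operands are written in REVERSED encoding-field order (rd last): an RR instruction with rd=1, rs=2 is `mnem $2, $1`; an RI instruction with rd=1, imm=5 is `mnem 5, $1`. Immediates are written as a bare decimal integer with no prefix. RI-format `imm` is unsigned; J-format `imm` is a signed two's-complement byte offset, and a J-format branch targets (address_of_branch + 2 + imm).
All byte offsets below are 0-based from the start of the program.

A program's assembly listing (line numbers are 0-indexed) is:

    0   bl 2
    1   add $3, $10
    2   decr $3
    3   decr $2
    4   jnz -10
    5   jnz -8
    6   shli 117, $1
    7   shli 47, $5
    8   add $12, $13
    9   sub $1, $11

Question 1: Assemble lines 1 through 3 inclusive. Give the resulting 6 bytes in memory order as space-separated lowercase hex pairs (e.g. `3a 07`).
18 0d 80 b9 00 b9

1. add fields op=0x1:5|rd=10:4|rs=3:4|pad=0:3 → word 0d18h → 18 0d
2. decr fields op=0x17:5|rd=3:4|pad=0:7 → word b980h → 80 b9
3. decr fields op=0x17:5|rd=2:4|pad=0:7 → word b900h → 00 b9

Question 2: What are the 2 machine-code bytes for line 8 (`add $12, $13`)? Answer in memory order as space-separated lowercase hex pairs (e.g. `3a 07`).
L8: add op=0x1:5|rd=13:4|rs=12:4|pad=0:3 ⇒ 0x0ee0 ⇒ little e0 0e

e0 0e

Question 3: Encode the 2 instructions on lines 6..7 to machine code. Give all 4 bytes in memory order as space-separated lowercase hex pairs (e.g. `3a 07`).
f5 28 af 2a

L6: shli op=0x5:5|rd=1:4|imm=117:7 ⇒ 0x28f5 ⇒ little f5 28
L7: shli op=0x5:5|rd=5:4|imm=47:7 ⇒ 0x2aaf ⇒ little af 2a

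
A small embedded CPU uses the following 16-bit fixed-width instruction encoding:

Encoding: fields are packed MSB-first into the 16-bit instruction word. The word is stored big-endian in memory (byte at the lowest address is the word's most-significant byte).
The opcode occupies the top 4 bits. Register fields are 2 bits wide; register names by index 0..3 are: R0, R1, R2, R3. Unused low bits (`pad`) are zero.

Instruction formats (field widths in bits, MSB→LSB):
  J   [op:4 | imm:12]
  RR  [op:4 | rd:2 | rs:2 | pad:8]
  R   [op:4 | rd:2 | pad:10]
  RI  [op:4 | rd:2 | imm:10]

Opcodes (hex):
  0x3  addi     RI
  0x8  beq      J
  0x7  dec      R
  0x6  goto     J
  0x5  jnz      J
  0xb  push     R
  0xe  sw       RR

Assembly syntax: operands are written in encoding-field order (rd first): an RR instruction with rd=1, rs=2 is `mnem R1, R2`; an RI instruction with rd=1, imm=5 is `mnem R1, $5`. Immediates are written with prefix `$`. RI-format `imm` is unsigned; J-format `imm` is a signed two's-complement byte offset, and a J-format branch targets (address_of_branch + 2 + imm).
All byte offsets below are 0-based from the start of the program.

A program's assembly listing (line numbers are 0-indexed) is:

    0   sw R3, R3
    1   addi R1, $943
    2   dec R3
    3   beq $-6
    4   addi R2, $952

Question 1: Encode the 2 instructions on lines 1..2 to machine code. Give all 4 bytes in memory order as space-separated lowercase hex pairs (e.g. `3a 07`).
line 1 (addi): pack op=0x3:4|rd=1:2|imm=943:10 = 0x37af; big→ 37 af
line 2 (dec): pack op=0x7:4|rd=3:2|pad=0:10 = 0x7c00; big→ 7c 00

37 af 7c 00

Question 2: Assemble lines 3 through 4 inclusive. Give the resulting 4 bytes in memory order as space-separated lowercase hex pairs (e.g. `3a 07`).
3. beq fields op=0x8:4|imm=-6:12 → word 8ffah → 8f fa
4. addi fields op=0x3:4|rd=2:2|imm=952:10 → word 3bb8h → 3b b8

8f fa 3b b8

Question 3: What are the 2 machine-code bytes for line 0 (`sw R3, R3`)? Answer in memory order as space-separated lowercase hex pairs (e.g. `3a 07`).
L0: sw op=0xe:4|rd=3:2|rs=3:2|pad=0:8 ⇒ 0xef00 ⇒ big ef 00

ef 00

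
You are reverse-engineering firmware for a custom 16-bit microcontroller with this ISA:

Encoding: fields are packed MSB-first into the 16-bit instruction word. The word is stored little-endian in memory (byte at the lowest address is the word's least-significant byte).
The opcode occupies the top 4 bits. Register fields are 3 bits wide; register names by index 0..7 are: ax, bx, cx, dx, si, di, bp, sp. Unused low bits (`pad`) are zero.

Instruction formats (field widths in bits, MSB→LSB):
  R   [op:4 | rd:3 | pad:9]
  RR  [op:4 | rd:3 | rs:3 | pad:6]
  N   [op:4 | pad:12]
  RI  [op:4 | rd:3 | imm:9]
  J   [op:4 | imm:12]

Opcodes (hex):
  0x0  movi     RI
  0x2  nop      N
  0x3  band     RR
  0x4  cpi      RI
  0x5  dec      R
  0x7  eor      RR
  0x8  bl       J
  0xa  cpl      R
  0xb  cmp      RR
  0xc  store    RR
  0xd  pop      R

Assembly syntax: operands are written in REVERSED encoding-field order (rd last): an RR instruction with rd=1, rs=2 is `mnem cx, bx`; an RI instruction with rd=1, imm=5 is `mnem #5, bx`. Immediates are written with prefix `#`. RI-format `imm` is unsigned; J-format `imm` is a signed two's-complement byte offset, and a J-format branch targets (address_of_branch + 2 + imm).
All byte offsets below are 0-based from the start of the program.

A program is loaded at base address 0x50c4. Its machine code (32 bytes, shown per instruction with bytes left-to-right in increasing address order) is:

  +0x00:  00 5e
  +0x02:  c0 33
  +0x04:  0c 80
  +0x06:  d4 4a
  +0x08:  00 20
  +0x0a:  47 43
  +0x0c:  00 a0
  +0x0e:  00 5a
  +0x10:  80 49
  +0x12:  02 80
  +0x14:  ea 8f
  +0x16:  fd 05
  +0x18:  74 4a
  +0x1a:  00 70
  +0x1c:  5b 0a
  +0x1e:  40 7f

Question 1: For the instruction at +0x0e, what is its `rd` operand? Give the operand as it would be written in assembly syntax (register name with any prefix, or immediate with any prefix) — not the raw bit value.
di

@+0e  little-endian(00 5a) = 0x5a00
  top 4b → 0x5 → dec [R]
  rd: (w>>9)&0x7=0x5 → di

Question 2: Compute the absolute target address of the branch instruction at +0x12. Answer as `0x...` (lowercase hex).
0x50da

off 0x12: read 02 80 as little → 0x8002
  op=0x8002>>12=0x8 ⇒ bl (J)
  imm@[11:0]=0x2 ⇒ #2
  target = base 0x50c4 + off 0x12 + 2 + imm 2 = 0x50da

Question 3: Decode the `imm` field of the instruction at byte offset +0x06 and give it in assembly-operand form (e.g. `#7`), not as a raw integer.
#212

+0x06: d4 4a ⇒ word 0x4ad4 (little)
  opcode bits[15:12]=0x4: cpi/RI
  [11:9] rd=5 = di
  [8:0] imm=212 = #212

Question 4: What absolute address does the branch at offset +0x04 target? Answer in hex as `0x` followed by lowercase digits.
[04] 0c 80 → 0x800c
  op=0x800c>>12=0x8 ⇒ bl (J)
  imm: (w>>0)&0xfff=0xc → #12
  target = base 0x50c4 + off 0x04 + 2 + imm 12 = 0x50d6

0x50d6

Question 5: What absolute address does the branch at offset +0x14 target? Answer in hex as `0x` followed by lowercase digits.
0x50c4

[14] ea 8f → 0x8fea
  op=0x8fea>>12=0x8 ⇒ bl (J)
  imm@[11:0]=0xfea (s12→-22) ⇒ #-22
  target = base 0x50c4 + off 0x14 + 2 + imm -22 = 0x50c4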